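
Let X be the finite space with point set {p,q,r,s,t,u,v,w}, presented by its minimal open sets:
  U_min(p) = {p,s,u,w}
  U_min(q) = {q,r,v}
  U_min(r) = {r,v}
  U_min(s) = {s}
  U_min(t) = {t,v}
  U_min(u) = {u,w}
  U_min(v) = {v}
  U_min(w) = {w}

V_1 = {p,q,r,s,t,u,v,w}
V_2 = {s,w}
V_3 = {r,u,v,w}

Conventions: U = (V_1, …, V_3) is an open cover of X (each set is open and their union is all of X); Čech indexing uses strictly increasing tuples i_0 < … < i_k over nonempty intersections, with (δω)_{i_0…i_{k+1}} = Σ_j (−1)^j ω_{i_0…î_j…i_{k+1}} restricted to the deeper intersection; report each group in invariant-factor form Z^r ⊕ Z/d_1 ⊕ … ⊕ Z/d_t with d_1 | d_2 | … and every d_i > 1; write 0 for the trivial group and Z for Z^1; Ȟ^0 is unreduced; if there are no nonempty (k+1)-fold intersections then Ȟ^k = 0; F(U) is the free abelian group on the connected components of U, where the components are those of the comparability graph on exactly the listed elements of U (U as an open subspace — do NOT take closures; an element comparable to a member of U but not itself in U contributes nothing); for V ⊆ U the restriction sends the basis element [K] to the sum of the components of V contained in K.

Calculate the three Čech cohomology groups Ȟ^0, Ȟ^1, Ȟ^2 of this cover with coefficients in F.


nonempty overlaps:
  V12={s,w} V13={r,u,v,w} V23={w}
  V123={w}
components per intersection:
  V1: {p,s,u,w} {q,r,t,v}
  V2: {s} {w}
  V3: {r,v} {u,w}
  V12: {s} {w}
  V13: {r,v} {u,w}
  V23: {w}
  V123: {w}
C dims 6,5,1; δ0: rk 4, SNF 1^4; δ1: rk 1, SNF 1^1
degree 0: 6−4−0 = 2 → Ȟ^0 ≅ Z^2
degree 1: 5−1−4 = 0 → Ȟ^1 ≅ 0
degree 2: 1−0−1 = 0 → Ȟ^2 ≅ 0

Ȟ^0 ≅ Z^2, Ȟ^1 ≅ 0, Ȟ^2 ≅ 0


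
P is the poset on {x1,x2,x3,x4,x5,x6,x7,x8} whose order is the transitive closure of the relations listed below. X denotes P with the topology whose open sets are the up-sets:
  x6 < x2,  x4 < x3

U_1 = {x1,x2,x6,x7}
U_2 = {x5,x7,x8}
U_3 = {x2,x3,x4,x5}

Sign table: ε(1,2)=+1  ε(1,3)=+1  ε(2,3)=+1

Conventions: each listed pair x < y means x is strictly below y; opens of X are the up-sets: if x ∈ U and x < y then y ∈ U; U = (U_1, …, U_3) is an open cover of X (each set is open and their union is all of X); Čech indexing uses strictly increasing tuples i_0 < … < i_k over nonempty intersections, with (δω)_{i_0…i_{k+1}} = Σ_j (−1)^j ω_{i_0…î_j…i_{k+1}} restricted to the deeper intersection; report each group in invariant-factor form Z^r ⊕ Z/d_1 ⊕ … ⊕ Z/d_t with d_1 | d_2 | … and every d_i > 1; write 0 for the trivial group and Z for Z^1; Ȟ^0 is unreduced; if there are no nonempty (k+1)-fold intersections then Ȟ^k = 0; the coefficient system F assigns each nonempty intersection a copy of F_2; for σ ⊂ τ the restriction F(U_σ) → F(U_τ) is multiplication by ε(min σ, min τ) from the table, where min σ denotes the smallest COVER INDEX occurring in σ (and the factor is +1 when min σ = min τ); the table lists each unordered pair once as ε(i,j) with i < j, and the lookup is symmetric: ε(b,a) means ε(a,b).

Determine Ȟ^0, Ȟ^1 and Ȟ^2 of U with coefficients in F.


Ȟ^0 ≅ Z/2, Ȟ^1 ≅ Z/2, Ȟ^2 ≅ 0

intersection data:
  U12={x7} U13={x2} U23={x5}
C dims 3,3; δ0: rk_F2 2
Ȟ^0 = (3 − 2) − 0 = 1, so Ȟ^0 ≅ Z/2
Ȟ^1 = (3 − 0) − 2 = 1, so Ȟ^1 ≅ Z/2
Ȟ^2 = (0 − 0) − 0 = 0, so Ȟ^2 ≅ 0


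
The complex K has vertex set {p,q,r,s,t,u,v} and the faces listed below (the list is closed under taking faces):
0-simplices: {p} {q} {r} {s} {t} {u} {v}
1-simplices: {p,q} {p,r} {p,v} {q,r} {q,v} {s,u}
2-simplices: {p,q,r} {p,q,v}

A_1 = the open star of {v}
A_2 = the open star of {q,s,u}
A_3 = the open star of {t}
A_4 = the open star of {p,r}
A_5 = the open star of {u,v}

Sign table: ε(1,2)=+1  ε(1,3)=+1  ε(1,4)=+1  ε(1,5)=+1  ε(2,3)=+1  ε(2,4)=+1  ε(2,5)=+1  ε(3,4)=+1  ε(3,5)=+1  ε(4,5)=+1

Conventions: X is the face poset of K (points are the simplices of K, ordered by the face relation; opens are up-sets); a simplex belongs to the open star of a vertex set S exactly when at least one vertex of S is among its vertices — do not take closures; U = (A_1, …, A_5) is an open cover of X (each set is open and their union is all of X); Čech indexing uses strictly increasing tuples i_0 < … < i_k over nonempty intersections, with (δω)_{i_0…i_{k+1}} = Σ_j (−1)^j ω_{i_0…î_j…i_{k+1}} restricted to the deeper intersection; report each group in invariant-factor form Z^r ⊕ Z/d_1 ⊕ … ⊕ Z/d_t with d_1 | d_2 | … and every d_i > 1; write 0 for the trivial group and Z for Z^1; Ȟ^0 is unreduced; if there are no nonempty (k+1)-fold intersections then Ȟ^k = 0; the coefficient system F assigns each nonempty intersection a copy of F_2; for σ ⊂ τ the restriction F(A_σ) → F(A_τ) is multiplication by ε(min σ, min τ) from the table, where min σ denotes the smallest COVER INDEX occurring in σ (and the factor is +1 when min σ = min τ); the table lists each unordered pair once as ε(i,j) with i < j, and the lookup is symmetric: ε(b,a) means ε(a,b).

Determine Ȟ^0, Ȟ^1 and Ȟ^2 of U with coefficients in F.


Ȟ^0(U;F) ≅ Z/2 ⊕ Z/2; Ȟ^1(U;F) ≅ 0; Ȟ^2(U;F) ≅ 0

nerve of the cover:
  A1={{v},{p,v},{q,v},{p,q,v}} A2={{q},{s},{u},{p,q},{q,r},{q,v},{s,u},{p,q,r},{p,q,v}} A3={{t}} A4={{p},{r},{p,q},{p,r},{p,v},{q,r},{p,q,r},{p,q,v}} A5={{u},{v},{p,v},{q,v},{s,u},{p,q,v}}
  A12={{q,v},{p,q,v}} A14={{p,v},{p,q,v}} A15={{v},{p,v},{q,v},{p,q,v}} A24={{p,q},{q,r},{p,q,r},{p,q,v}} A25={{u},{q,v},{s,u},{p,q,v}} A45={{p,v},{p,q,v}}
  A124={{p,q,v}} A125={{q,v},{p,q,v}} A145={{p,v},{p,q,v}} A245={{p,q,v}}
  A1245={{p,q,v}}
C dims 5,6,4,1; δ0: rk_F2 3; δ1: rk_F2 3; δ2: rk_F2 1
Ȟ^0 = (5 − 3) − 0 = 2, so Ȟ^0 ≅ Z/2 ⊕ Z/2
Ȟ^1 = (6 − 3) − 3 = 0, so Ȟ^1 ≅ 0
Ȟ^2 = (4 − 1) − 3 = 0, so Ȟ^2 ≅ 0


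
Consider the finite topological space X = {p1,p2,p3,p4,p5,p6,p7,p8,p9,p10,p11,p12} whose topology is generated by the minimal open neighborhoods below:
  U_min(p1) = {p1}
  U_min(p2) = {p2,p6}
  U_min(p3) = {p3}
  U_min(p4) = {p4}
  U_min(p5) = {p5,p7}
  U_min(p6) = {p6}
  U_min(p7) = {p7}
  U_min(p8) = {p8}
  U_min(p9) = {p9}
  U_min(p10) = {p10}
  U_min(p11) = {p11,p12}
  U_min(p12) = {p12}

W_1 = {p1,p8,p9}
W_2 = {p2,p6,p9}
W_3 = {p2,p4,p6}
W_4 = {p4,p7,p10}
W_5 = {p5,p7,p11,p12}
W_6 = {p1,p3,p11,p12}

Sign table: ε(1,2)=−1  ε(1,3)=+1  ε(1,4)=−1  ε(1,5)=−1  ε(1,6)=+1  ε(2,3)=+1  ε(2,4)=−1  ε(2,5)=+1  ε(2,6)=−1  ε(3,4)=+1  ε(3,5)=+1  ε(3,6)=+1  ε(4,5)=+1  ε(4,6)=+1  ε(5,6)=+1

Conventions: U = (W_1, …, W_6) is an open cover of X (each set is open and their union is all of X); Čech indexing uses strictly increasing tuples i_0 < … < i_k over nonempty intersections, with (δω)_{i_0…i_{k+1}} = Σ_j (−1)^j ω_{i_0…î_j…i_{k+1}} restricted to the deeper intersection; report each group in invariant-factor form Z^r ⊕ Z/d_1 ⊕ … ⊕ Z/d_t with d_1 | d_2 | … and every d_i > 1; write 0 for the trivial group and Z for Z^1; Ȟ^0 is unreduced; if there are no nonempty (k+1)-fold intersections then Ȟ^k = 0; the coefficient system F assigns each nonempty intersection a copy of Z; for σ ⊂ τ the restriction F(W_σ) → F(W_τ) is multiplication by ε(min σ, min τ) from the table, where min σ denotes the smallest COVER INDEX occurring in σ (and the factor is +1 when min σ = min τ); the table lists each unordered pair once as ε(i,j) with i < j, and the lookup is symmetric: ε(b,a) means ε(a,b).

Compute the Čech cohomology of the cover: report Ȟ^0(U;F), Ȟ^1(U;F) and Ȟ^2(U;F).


nerve of the cover:
  W12={p9} W16={p1} W23={p2,p6} W34={p4} W45={p7} W56={p11,p12}
C dims 6,6; δ0: rk 6, SNF 1^5·2
Ȟ^0 = (6 − 6) − 0 = 0, so Ȟ^0 ≅ 0
Ȟ^1 = (6 − 0) − 6 = 0 plus torsion [2], so Ȟ^1 ≅ Z/2
Ȟ^2 = (0 − 0) − 0 = 0, so Ȟ^2 ≅ 0

Ȟ^0(U;F) ≅ 0, Ȟ^1(U;F) ≅ Z/2, Ȟ^2(U;F) ≅ 0


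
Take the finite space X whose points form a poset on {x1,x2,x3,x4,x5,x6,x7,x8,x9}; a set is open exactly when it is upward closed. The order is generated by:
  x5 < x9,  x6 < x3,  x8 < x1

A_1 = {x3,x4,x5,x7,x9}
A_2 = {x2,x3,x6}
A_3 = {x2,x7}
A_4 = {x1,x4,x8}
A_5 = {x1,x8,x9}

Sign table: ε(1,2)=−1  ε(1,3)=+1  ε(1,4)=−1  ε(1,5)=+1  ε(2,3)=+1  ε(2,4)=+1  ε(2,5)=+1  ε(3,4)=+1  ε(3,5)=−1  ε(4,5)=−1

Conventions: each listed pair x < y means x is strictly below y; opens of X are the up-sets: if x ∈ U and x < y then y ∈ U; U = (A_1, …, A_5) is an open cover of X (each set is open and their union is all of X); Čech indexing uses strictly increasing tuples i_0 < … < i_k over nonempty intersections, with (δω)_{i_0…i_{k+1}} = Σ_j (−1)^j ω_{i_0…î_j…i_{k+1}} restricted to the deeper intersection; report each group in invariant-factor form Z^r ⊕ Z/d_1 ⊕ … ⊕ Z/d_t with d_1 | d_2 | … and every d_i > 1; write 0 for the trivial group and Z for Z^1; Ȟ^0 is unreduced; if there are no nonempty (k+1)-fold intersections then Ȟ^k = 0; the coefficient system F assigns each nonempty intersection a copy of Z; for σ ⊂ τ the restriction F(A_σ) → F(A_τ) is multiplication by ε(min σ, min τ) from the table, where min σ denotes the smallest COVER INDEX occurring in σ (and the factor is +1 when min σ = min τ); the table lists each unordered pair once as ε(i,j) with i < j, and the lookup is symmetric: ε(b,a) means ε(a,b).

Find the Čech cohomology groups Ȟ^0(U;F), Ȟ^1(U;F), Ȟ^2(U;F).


intersection data:
  A12={x3} A13={x7} A14={x4} A15={x9} A23={x2} A45={x1,x8}
C dims 5,6; δ0: rk 5, SNF 1^4·2
Ȟ^0 = (5 − 5) − 0 = 0, so Ȟ^0 ≅ 0
Ȟ^1 = (6 − 0) − 5 = 1 plus torsion [2], so Ȟ^1 ≅ Z ⊕ Z/2
Ȟ^2 = (0 − 0) − 0 = 0, so Ȟ^2 ≅ 0

Ȟ^0 ≅ 0, Ȟ^1 ≅ Z ⊕ Z/2 and Ȟ^2 ≅ 0


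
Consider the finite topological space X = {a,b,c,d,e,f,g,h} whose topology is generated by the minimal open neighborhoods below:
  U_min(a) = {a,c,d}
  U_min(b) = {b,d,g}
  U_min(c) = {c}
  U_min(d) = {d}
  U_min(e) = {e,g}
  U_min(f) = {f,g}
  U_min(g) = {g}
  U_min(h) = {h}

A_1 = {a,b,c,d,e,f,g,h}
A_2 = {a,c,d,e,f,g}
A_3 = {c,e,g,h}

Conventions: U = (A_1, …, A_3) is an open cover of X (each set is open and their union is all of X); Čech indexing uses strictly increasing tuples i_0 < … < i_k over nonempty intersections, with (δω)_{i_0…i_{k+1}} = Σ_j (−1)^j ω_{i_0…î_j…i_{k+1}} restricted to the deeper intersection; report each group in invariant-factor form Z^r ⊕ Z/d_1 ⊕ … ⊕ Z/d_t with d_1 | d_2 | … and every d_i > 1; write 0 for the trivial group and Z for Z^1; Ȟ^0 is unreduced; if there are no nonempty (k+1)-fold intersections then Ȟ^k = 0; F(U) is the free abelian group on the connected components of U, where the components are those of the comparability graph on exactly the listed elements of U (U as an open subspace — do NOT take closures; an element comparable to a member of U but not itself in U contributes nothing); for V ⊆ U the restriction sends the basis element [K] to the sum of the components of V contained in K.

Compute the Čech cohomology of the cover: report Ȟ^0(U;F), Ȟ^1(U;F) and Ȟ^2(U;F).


Ȟ^0 = Z^2, Ȟ^1 = 0 and Ȟ^2 = 0

cover nerve:
  A12={a,c,d,e,f,g} A13={c,e,g,h} A23={c,e,g}
  A123={c,e,g}
components per intersection:
  A1: {a,b,c,d,e,f,g} {h}
  A2: {a,c,d} {e,f,g}
  A3: {c} {e,g} {h}
  A12: {a,c,d} {e,f,g}
  A13: {c} {e,g} {h}
  A23: {c} {e,g}
  A123: {c} {e,g}
C dims 7,7,2; δ0: rk 5, SNF 1^5; δ1: rk 2, SNF 1^2
Ȟ^0: (7−5)−0=2 ⇒ Z^2
Ȟ^1: (7−2)−5=0 ⇒ 0
Ȟ^2: (2−0)−2=0 ⇒ 0


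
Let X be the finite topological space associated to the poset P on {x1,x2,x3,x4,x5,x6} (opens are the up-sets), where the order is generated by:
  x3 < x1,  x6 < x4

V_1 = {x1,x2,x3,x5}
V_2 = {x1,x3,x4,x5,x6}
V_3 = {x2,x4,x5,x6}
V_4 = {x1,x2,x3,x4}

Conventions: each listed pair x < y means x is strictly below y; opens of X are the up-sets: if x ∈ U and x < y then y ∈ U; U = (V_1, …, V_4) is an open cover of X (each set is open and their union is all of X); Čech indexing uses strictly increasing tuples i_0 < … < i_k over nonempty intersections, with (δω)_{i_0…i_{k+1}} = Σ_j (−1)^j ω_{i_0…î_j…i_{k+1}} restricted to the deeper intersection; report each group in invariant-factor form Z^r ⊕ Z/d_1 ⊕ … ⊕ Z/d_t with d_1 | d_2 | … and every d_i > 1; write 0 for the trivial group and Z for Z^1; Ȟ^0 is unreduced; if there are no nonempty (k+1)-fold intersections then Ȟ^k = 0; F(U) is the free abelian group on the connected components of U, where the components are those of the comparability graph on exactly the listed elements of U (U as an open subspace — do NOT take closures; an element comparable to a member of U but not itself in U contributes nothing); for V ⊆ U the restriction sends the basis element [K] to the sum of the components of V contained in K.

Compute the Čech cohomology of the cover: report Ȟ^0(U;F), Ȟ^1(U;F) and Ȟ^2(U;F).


Ȟ^0 = Z^4, Ȟ^1 = 0 and Ȟ^2 = 0

nonempty intersections:
  V12={x1,x3,x5} V13={x2,x5} V14={x1,x2,x3} V23={x4,x5,x6} V24={x1,x3,x4} V34={x2,x4}
  V123={x5} V124={x1,x3} V134={x2} V234={x4}
components per intersection:
  V1: {x1,x3} {x2} {x5}
  V2: {x1,x3} {x4,x6} {x5}
  V3: {x2} {x4,x6} {x5}
  V4: {x1,x3} {x2} {x4}
  V12: {x1,x3} {x5}
  V13: {x2} {x5}
  V14: {x1,x3} {x2}
  V23: {x4,x6} {x5}
  V24: {x1,x3} {x4}
  V34: {x2} {x4}
  V123: {x5}
  V124: {x1,x3}
  V134: {x2}
  V234: {x4}
C dims 12,12,4; δ0: rk 8, SNF 1^8; δ1: rk 4, SNF 1^4
Ȟ^0: (12−8)−0=4 ⇒ Z^4
Ȟ^1: (12−4)−8=0 ⇒ 0
Ȟ^2: (4−0)−4=0 ⇒ 0


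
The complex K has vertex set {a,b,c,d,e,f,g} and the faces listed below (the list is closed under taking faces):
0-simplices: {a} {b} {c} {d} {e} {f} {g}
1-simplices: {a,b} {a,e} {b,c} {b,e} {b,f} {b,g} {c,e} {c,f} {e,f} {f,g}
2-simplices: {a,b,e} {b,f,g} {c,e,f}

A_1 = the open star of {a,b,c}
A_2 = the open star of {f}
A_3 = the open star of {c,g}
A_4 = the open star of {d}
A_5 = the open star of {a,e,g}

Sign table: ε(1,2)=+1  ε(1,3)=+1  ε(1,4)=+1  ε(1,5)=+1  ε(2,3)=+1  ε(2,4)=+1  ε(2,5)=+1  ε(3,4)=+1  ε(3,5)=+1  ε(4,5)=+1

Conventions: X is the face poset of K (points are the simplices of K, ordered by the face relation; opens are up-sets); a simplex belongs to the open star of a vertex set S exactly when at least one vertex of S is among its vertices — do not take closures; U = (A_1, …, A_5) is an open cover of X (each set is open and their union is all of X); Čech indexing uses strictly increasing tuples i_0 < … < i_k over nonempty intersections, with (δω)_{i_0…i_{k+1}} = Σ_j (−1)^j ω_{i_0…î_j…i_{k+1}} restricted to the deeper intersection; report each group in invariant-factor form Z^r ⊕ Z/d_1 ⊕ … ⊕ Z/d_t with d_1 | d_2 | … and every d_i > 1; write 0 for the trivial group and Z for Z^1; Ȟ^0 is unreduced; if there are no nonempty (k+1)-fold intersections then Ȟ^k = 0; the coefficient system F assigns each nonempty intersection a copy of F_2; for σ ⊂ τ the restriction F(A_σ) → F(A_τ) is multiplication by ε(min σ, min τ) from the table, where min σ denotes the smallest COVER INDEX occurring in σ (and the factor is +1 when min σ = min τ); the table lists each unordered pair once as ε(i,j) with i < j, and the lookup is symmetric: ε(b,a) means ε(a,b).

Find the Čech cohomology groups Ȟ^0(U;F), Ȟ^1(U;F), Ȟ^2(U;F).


Ȟ^0(U;F) ≅ Z/2 ⊕ Z/2; Ȟ^1(U;F) ≅ 0; Ȟ^2(U;F) ≅ 0

nonempty overlaps:
  A1={{a},{b},{c},{a,b},{a,e},{b,c},{b,e},{b,f},{b,g},{c,e},{c,f},{a,b,e},{b,f,g},{c,e,f}} A2={{f},{b,f},{c,f},{e,f},{f,g},{b,f,g},{c,e,f}} A3={{c},{g},{b,c},{b,g},{c,e},{c,f},{f,g},{b,f,g},{c,e,f}} A4={{d}} A5={{a},{e},{g},{a,b},{a,e},{b,e},{b,g},{c,e},{e,f},{f,g},{a,b,e},{b,f,g},{c,e,f}}
  A12={{b,f},{c,f},{b,f,g},{c,e,f}} A13={{c},{b,c},{b,g},{c,e},{c,f},{b,f,g},{c,e,f}} A15={{a},{a,b},{a,e},{b,e},{b,g},{c,e},{a,b,e},{b,f,g},{c,e,f}} A23={{c,f},{f,g},{b,f,g},{c,e,f}} A25={{e,f},{f,g},{b,f,g},{c,e,f}} A35={{g},{b,g},{c,e},{f,g},{b,f,g},{c,e,f}}
  A123={{c,f},{b,f,g},{c,e,f}} A125={{b,f,g},{c,e,f}} A135={{b,g},{c,e},{b,f,g},{c,e,f}} A235={{f,g},{b,f,g},{c,e,f}}
  A1235={{b,f,g},{c,e,f}}
C dims 5,6,4,1; δ0: rk_F2 3; δ1: rk_F2 3; δ2: rk_F2 1
degree 0: 5−3−0 = 2 → Ȟ^0 ≅ Z/2 ⊕ Z/2
degree 1: 6−3−3 = 0 → Ȟ^1 ≅ 0
degree 2: 4−1−3 = 0 → Ȟ^2 ≅ 0


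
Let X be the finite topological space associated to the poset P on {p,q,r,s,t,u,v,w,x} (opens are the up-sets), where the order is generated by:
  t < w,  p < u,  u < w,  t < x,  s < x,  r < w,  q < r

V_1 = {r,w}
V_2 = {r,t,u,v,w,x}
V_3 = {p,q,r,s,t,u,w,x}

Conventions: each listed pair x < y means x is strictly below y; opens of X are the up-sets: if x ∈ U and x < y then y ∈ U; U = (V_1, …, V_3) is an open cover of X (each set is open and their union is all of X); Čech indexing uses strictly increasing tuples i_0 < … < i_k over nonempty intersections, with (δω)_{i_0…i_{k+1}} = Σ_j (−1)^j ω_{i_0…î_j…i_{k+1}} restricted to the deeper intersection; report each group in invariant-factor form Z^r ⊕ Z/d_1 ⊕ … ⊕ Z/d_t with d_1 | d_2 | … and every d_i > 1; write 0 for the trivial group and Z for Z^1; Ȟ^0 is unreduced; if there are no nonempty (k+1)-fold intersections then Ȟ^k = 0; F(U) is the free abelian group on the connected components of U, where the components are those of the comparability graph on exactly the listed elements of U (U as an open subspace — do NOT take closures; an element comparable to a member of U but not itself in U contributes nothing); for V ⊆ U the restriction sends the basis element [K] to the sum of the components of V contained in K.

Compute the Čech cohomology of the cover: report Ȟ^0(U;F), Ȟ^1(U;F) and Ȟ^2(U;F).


nerve of the cover:
  V12={r,w} V13={r,w} V23={r,t,u,w,x}
  V123={r,w}
components per intersection:
  V1: {r,w}
  V2: {r,t,u,w,x} {v}
  V3: {p,q,r,s,t,u,w,x}
  V12: {r,w}
  V13: {r,w}
  V23: {r,t,u,w,x}
  V123: {r,w}
C dims 4,3,1; δ0: rk 2, SNF 1^2; δ1: rk 1, SNF 1^1
Ȟ^0 = (4 − 2) − 0 = 2, so Ȟ^0 ≅ Z^2
Ȟ^1 = (3 − 1) − 2 = 0, so Ȟ^1 ≅ 0
Ȟ^2 = (1 − 0) − 1 = 0, so Ȟ^2 ≅ 0

Ȟ^0(U;F) ≅ Z^2, Ȟ^1(U;F) ≅ 0 and Ȟ^2(U;F) ≅ 0


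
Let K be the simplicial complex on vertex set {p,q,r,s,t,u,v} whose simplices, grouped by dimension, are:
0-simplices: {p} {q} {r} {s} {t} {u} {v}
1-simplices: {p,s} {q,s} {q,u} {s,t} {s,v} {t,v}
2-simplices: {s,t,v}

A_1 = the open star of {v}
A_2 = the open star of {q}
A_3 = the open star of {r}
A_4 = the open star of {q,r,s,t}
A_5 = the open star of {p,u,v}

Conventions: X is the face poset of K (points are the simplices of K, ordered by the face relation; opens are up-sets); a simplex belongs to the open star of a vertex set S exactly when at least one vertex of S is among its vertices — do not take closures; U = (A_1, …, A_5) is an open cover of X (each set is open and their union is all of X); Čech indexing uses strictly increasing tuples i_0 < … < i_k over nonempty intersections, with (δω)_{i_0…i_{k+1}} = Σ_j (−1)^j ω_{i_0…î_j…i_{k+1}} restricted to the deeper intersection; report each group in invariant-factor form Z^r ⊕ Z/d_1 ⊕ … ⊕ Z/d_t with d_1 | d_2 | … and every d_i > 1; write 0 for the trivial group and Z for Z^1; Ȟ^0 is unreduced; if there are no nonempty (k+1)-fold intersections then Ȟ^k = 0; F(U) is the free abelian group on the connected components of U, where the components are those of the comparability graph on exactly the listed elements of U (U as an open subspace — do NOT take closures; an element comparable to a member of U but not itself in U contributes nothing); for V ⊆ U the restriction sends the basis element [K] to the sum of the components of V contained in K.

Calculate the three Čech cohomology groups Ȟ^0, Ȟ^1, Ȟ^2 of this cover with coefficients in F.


intersection data:
  A1={{v},{s,v},{t,v},{s,t,v}} A2={{q},{q,s},{q,u}} A3={{r}} A4={{q},{r},{s},{t},{p,s},{q,s},{q,u},{s,t},{s,v},{t,v},{s,t,v}} A5={{p},{u},{v},{p,s},{q,u},{s,v},{t,v},{s,t,v}}
  A14={{s,v},{t,v},{s,t,v}} A15={{v},{s,v},{t,v},{s,t,v}} A24={{q},{q,s},{q,u}} A25={{q,u}} A34={{r}} A45={{p,s},{q,u},{s,v},{t,v},{s,t,v}}
  A145={{s,v},{t,v},{s,t,v}} A245={{q,u}}
components per intersection:
  A1: {{v},{s,v},{t,v},{s,t,v}}
  A2: {{q},{q,s},{q,u}}
  A3: {{r}}
  A4: {{q},{s},{t},{p,s},{q,s},{q,u},{s,t},{s,v},{t,v},{s,t,v}} {{r}}
  A5: {{p},{p,s}} {{u},{q,u}} {{v},{s,v},{t,v},{s,t,v}}
  A14: {{s,v},{t,v},{s,t,v}}
  A15: {{v},{s,v},{t,v},{s,t,v}}
  A24: {{q},{q,s},{q,u}}
  A25: {{q,u}}
  A34: {{r}}
  A45: {{p,s}} {{q,u}} {{s,v},{t,v},{s,t,v}}
  A145: {{s,v},{t,v},{s,t,v}}
  A245: {{q,u}}
C dims 8,8,2; δ0: rk 6, SNF 1^6; δ1: rk 2, SNF 1^2
Ȟ^0 = (8 − 6) − 0 = 2, so Ȟ^0 ≅ Z^2
Ȟ^1 = (8 − 2) − 6 = 0, so Ȟ^1 ≅ 0
Ȟ^2 = (2 − 0) − 2 = 0, so Ȟ^2 ≅ 0

Ȟ^0(U;F) ≅ Z^2, Ȟ^1(U;F) ≅ 0 and Ȟ^2(U;F) ≅ 0


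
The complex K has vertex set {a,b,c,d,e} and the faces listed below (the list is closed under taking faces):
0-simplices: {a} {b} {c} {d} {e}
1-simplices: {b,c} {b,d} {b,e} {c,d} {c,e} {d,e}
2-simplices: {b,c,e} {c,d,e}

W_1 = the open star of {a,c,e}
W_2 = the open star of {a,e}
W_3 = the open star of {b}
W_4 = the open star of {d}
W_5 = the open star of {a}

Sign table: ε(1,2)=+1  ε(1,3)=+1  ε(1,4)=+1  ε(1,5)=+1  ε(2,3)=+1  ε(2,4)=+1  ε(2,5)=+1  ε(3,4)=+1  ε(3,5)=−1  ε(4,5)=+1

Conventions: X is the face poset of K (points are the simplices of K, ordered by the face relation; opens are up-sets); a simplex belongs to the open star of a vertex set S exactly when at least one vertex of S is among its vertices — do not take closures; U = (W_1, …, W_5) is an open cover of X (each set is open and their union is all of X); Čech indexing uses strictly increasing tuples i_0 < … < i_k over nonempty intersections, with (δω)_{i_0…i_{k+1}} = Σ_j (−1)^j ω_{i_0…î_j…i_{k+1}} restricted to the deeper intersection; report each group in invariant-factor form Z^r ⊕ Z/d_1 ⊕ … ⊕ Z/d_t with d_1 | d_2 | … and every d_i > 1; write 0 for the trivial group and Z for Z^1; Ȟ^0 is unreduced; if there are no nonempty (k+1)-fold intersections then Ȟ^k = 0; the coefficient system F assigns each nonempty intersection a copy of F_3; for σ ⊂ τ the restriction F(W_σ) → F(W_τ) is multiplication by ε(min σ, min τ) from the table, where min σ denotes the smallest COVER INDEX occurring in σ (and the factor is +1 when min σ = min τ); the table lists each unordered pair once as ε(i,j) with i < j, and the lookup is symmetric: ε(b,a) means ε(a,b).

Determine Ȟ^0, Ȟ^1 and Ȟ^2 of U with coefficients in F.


Ȟ^0 = Z/3, Ȟ^1 = Z/3 and Ȟ^2 = 0

nonempty overlaps:
  W1={{a},{c},{e},{b,c},{b,e},{c,d},{c,e},{d,e},{b,c,e},{c,d,e}} W2={{a},{e},{b,e},{c,e},{d,e},{b,c,e},{c,d,e}} W3={{b},{b,c},{b,d},{b,e},{b,c,e}} W4={{d},{b,d},{c,d},{d,e},{c,d,e}} W5={{a}}
  W12={{a},{e},{b,e},{c,e},{d,e},{b,c,e},{c,d,e}} W13={{b,c},{b,e},{b,c,e}} W14={{c,d},{d,e},{c,d,e}} W15={{a}} W23={{b,e},{b,c,e}} W24={{d,e},{c,d,e}} W25={{a}} W34={{b,d}}
  W123={{b,e},{b,c,e}} W124={{d,e},{c,d,e}} W125={{a}}
C dims 5,8,3; δ0: rk_F3 4; δ1: rk_F3 3
degree 0: 5−4−0 = 1 → Ȟ^0 ≅ Z/3
degree 1: 8−3−4 = 1 → Ȟ^1 ≅ Z/3
degree 2: 3−0−3 = 0 → Ȟ^2 ≅ 0


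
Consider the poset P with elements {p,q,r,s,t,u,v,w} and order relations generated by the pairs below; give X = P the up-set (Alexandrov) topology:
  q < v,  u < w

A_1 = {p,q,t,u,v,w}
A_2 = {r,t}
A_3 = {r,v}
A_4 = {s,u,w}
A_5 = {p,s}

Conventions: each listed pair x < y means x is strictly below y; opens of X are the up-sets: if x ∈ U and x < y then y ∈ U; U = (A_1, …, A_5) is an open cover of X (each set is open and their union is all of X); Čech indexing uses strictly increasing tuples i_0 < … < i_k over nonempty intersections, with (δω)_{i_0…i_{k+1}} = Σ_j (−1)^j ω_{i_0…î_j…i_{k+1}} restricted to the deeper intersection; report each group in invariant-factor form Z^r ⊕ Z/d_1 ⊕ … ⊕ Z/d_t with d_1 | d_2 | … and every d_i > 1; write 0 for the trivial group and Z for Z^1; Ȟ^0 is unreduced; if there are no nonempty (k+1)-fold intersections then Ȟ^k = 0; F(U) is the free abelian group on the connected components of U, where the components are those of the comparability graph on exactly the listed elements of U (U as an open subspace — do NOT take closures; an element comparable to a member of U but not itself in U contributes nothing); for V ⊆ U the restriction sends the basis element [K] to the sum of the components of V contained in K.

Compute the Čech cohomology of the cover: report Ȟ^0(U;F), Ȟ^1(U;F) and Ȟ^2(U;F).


Ȟ^0(U;F) ≅ Z^6,  Ȟ^1(U;F) ≅ 0,  Ȟ^2(U;F) ≅ 0

cover nerve:
  A12={t} A13={v} A14={u,w} A15={p} A23={r} A45={s}
components per intersection:
  A1: {p} {q,v} {t} {u,w}
  A2: {r} {t}
  A3: {r} {v}
  A4: {s} {u,w}
  A5: {p} {s}
  A12: {t}
  A13: {v}
  A14: {u,w}
  A15: {p}
  A23: {r}
  A45: {s}
C dims 12,6; δ0: rk 6, SNF 1^6
Ȟ^0: (12−6)−0=6 ⇒ Z^6
Ȟ^1: (6−0)−6=0 ⇒ 0
Ȟ^2: (0−0)−0=0 ⇒ 0


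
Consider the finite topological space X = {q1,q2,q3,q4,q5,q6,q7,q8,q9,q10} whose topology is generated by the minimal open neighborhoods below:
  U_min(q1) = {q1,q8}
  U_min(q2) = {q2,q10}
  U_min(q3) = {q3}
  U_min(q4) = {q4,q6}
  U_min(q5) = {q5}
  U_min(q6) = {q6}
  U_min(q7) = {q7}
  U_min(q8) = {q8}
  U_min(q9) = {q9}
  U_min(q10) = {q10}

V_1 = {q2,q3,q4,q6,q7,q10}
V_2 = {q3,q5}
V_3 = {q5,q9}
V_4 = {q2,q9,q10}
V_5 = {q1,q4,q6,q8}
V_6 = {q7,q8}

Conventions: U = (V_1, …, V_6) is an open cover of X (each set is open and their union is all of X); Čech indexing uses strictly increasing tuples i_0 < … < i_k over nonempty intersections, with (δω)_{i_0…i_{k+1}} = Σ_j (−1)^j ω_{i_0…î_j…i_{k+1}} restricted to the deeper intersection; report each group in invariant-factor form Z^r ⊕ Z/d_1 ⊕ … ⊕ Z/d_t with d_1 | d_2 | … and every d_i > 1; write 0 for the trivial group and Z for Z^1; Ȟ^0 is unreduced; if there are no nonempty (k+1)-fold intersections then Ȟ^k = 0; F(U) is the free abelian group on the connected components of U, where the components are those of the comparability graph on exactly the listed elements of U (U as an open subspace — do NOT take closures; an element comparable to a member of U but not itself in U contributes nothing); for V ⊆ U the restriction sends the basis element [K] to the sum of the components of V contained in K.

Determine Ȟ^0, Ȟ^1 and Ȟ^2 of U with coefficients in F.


nonempty overlaps:
  V12={q3} V14={q2,q10} V15={q4,q6} V16={q7} V23={q5} V34={q9} V56={q8}
components per intersection:
  V1: {q2,q10} {q3} {q4,q6} {q7}
  V2: {q3} {q5}
  V3: {q5} {q9}
  V4: {q2,q10} {q9}
  V5: {q1,q8} {q4,q6}
  V6: {q7} {q8}
  V12: {q3}
  V14: {q2,q10}
  V15: {q4,q6}
  V16: {q7}
  V23: {q5}
  V34: {q9}
  V56: {q8}
C dims 14,7; δ0: rk 7, SNF 1^7
degree 0: 14−7−0 = 7 → Ȟ^0 ≅ Z^7
degree 1: 7−0−7 = 0 → Ȟ^1 ≅ 0
degree 2: 0−0−0 = 0 → Ȟ^2 ≅ 0

Ȟ^0 = Z^7, Ȟ^1 = 0, Ȟ^2 = 0


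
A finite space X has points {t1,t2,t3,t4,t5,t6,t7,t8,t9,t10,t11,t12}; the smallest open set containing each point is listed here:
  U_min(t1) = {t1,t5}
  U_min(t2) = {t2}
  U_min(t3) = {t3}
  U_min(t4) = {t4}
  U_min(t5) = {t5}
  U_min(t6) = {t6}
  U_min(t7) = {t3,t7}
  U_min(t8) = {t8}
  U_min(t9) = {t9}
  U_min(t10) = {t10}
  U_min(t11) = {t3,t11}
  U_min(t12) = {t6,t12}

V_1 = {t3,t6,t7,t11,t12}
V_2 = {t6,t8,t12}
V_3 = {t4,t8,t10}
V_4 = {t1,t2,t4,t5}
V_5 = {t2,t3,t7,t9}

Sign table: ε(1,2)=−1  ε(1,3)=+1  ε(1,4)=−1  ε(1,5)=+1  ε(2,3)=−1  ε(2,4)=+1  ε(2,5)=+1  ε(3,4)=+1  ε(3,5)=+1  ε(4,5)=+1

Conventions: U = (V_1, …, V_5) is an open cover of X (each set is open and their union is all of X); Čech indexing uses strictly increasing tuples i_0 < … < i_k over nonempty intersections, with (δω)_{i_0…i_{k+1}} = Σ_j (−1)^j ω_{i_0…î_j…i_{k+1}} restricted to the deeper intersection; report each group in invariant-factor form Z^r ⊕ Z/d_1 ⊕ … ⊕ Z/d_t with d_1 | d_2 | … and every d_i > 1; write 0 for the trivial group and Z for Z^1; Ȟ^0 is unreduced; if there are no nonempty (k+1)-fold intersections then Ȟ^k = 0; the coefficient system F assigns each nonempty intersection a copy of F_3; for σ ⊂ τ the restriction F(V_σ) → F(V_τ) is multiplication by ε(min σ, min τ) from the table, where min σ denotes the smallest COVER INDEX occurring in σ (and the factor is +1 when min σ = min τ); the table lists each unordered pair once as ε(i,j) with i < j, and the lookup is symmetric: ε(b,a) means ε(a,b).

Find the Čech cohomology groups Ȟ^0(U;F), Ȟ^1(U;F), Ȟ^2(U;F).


Ȟ^0 ≅ Z/3,  Ȟ^1 ≅ Z/3,  Ȟ^2 ≅ 0

nonempty overlaps:
  V12={t6,t12} V15={t3,t7} V23={t8} V34={t4} V45={t2}
C dims 5,5; δ0: rk_F3 4
degree 0: 5−4−0 = 1 → Ȟ^0 ≅ Z/3
degree 1: 5−0−4 = 1 → Ȟ^1 ≅ Z/3
degree 2: 0−0−0 = 0 → Ȟ^2 ≅ 0


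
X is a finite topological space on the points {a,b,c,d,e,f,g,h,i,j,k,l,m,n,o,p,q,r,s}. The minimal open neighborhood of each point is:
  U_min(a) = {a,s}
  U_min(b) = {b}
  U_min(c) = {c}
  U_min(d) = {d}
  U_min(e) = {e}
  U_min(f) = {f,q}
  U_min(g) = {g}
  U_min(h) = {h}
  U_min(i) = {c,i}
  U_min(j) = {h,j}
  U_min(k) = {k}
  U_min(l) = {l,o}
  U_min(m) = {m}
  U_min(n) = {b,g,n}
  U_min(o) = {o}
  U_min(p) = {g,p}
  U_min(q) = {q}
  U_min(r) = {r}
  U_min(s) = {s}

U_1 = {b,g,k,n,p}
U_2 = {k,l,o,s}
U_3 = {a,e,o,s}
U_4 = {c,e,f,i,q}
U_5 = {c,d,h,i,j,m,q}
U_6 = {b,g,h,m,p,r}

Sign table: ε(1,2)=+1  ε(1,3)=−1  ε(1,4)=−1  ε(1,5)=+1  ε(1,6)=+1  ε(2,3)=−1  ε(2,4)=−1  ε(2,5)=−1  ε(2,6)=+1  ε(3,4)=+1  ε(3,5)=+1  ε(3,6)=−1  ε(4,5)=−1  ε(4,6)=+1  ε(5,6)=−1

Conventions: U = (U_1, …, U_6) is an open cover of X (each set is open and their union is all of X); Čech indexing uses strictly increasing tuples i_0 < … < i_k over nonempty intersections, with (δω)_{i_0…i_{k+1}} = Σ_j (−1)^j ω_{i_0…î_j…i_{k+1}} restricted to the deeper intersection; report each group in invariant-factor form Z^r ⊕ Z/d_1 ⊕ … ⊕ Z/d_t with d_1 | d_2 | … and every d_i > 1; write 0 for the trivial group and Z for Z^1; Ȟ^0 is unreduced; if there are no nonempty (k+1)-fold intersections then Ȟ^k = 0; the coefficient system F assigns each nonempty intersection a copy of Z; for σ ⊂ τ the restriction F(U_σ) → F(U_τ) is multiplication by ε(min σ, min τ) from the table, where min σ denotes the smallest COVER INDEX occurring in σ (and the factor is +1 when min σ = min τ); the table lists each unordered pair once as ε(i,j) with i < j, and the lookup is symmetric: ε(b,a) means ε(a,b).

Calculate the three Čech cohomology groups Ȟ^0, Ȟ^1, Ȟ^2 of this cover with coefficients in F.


nerve simplices:
  U12={k} U16={b,g,p} U23={o,s} U34={e} U45={c,i,q} U56={h,m}
C dims 6,6; δ0: rk 6, SNF 1^5·2
degree 0: 6−6−0 = 0 → Ȟ^0 ≅ 0
degree 1: 6−0−6 = 0 plus torsion [2] → Ȟ^1 ≅ Z/2
degree 2: 0−0−0 = 0 → Ȟ^2 ≅ 0

Ȟ^0 ≅ 0, Ȟ^1 ≅ Z/2, Ȟ^2 ≅ 0


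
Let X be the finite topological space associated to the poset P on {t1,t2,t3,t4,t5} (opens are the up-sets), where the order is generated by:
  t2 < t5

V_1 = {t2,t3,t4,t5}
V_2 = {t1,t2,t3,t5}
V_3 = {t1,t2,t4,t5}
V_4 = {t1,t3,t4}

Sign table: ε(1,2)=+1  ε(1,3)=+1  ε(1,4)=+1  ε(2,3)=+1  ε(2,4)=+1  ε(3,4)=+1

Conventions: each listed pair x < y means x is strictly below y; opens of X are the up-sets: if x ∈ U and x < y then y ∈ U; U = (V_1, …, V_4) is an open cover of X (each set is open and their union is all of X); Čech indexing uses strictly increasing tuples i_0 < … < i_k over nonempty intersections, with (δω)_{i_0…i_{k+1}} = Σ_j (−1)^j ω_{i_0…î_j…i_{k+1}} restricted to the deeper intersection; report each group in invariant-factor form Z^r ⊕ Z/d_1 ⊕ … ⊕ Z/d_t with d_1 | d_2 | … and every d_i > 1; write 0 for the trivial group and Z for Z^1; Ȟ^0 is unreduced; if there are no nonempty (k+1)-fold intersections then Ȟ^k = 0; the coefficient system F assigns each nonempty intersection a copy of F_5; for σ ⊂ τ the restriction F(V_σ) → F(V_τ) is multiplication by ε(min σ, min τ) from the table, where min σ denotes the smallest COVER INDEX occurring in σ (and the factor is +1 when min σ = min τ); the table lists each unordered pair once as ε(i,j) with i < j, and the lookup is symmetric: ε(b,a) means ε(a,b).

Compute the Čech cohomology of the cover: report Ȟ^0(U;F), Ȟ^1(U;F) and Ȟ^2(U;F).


Ȟ^0 = Z/5, Ȟ^1 = 0, Ȟ^2 = Z/5

nonempty intersections:
  V12={t2,t3,t5} V13={t2,t4,t5} V14={t3,t4} V23={t1,t2,t5} V24={t1,t3} V34={t1,t4}
  V123={t2,t5} V124={t3} V134={t4} V234={t1}
C dims 4,6,4; δ0: rk_F5 3; δ1: rk_F5 3
Ȟ^0: (4−3)−0=1 ⇒ Z/5
Ȟ^1: (6−3)−3=0 ⇒ 0
Ȟ^2: (4−0)−3=1 ⇒ Z/5


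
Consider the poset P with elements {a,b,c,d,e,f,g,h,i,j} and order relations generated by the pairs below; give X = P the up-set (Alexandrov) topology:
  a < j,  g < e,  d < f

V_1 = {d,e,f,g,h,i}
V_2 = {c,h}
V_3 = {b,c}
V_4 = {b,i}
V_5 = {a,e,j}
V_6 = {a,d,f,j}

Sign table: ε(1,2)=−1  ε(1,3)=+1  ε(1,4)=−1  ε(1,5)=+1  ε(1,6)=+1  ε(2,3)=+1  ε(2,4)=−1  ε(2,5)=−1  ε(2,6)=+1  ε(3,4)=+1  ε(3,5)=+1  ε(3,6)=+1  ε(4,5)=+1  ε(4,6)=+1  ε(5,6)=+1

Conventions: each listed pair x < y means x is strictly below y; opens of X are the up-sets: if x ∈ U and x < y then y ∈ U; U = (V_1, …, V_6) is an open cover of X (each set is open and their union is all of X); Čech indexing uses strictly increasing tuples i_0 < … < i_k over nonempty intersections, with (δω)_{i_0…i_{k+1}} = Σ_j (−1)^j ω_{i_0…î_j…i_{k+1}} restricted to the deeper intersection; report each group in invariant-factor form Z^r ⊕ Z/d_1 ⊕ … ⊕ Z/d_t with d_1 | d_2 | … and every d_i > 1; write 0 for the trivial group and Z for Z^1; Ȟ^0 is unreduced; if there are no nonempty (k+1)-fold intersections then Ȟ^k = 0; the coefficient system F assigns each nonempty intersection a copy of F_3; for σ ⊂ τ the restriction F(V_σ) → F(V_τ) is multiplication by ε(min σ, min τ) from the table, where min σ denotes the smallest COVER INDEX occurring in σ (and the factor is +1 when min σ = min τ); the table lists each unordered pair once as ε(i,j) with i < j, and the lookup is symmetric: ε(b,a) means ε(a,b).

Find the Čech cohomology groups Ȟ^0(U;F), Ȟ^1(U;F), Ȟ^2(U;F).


Ȟ^0(U;F) ≅ Z/3; Ȟ^1(U;F) ≅ Z/3 ⊕ Z/3; Ȟ^2(U;F) ≅ 0

nonempty intersections:
  V12={h} V14={i} V15={e} V16={d,f} V23={c} V34={b} V56={a,j}
C dims 6,7; δ0: rk_F3 5
Ȟ^0: (6−5)−0=1 ⇒ Z/3
Ȟ^1: (7−0)−5=2 ⇒ Z/3 ⊕ Z/3
Ȟ^2: (0−0)−0=0 ⇒ 0


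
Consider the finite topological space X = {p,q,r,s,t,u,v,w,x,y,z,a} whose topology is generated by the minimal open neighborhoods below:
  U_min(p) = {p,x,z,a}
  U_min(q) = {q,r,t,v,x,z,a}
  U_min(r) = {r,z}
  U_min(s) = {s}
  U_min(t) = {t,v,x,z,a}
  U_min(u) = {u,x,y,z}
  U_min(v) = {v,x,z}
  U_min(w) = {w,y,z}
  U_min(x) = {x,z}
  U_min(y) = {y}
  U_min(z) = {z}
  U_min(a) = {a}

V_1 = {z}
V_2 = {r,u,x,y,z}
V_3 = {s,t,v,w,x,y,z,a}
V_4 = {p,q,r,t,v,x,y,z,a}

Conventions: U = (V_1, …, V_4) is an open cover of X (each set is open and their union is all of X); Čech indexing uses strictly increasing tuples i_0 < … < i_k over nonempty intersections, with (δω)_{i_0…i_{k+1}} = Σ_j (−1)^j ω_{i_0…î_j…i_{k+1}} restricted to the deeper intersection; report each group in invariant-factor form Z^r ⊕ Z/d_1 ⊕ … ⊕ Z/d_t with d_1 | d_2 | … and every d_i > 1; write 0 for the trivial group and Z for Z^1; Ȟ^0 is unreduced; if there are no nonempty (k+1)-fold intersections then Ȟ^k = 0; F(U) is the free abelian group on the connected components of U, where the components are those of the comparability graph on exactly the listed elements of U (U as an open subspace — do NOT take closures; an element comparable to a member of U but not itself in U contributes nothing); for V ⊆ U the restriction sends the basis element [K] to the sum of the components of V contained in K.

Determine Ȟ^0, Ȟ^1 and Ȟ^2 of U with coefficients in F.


nonempty overlaps:
  V12={z} V13={z} V14={z} V23={x,y,z} V24={r,x,y,z} V34={t,v,x,y,z,a}
  V123={z} V124={z} V134={z} V234={x,y,z}
  V1234={z}
components per intersection:
  V1: {z}
  V2: {r,u,x,y,z}
  V3: {s} {t,v,w,x,y,z,a}
  V4: {p,q,r,t,v,x,z,a} {y}
  V12: {z}
  V13: {z}
  V14: {z}
  V23: {x,z} {y}
  V24: {r,x,z} {y}
  V34: {t,v,x,z,a} {y}
  V123: {z}
  V124: {z}
  V134: {z}
  V234: {x,z} {y}
  V1234: {z}
C dims 6,9,5,1; δ0: rk 4, SNF 1^4; δ1: rk 4, SNF 1^4; δ2: rk 1, SNF 1^1
degree 0: 6−4−0 = 2 → Ȟ^0 ≅ Z^2
degree 1: 9−4−4 = 1 → Ȟ^1 ≅ Z
degree 2: 5−1−4 = 0 → Ȟ^2 ≅ 0

Ȟ^0 = Z^2, Ȟ^1 = Z and Ȟ^2 = 0


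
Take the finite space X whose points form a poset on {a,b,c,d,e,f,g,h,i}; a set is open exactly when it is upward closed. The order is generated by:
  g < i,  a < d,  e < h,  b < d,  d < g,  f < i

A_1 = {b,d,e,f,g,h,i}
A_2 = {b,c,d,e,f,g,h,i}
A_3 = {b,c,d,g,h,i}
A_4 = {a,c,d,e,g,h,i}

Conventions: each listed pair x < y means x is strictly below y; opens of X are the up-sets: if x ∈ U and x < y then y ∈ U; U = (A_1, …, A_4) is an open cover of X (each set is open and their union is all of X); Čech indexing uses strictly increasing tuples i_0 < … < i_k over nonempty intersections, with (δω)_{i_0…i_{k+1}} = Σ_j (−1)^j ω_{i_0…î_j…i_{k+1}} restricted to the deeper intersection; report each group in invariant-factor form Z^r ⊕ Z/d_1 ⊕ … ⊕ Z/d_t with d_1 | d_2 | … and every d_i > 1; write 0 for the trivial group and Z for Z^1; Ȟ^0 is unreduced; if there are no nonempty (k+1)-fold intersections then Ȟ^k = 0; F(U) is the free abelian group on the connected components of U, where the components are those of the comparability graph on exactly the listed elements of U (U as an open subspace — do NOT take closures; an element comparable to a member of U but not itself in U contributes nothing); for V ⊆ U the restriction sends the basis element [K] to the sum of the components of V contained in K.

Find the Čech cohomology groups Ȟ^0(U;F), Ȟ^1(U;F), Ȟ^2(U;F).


Ȟ^0(U;F) ≅ Z^3; Ȟ^1(U;F) ≅ 0; Ȟ^2(U;F) ≅ 0

nonempty overlaps:
  A12={b,d,e,f,g,h,i} A13={b,d,g,h,i} A14={d,e,g,h,i} A23={b,c,d,g,h,i} A24={c,d,e,g,h,i} A34={c,d,g,h,i}
  A123={b,d,g,h,i} A124={d,e,g,h,i} A134={d,g,h,i} A234={c,d,g,h,i}
  A1234={d,g,h,i}
components per intersection:
  A1: {b,d,f,g,i} {e,h}
  A2: {b,d,f,g,i} {c} {e,h}
  A3: {b,d,g,i} {c} {h}
  A4: {a,d,g,i} {c} {e,h}
  A12: {b,d,f,g,i} {e,h}
  A13: {b,d,g,i} {h}
  A14: {d,g,i} {e,h}
  A23: {b,d,g,i} {c} {h}
  A24: {c} {d,g,i} {e,h}
  A34: {c} {d,g,i} {h}
  A123: {b,d,g,i} {h}
  A124: {d,g,i} {e,h}
  A134: {d,g,i} {h}
  A234: {c} {d,g,i} {h}
  A1234: {d,g,i} {h}
C dims 11,15,9,2; δ0: rk 8, SNF 1^8; δ1: rk 7, SNF 1^7; δ2: rk 2, SNF 1^2
degree 0: 11−8−0 = 3 → Ȟ^0 ≅ Z^3
degree 1: 15−7−8 = 0 → Ȟ^1 ≅ 0
degree 2: 9−2−7 = 0 → Ȟ^2 ≅ 0


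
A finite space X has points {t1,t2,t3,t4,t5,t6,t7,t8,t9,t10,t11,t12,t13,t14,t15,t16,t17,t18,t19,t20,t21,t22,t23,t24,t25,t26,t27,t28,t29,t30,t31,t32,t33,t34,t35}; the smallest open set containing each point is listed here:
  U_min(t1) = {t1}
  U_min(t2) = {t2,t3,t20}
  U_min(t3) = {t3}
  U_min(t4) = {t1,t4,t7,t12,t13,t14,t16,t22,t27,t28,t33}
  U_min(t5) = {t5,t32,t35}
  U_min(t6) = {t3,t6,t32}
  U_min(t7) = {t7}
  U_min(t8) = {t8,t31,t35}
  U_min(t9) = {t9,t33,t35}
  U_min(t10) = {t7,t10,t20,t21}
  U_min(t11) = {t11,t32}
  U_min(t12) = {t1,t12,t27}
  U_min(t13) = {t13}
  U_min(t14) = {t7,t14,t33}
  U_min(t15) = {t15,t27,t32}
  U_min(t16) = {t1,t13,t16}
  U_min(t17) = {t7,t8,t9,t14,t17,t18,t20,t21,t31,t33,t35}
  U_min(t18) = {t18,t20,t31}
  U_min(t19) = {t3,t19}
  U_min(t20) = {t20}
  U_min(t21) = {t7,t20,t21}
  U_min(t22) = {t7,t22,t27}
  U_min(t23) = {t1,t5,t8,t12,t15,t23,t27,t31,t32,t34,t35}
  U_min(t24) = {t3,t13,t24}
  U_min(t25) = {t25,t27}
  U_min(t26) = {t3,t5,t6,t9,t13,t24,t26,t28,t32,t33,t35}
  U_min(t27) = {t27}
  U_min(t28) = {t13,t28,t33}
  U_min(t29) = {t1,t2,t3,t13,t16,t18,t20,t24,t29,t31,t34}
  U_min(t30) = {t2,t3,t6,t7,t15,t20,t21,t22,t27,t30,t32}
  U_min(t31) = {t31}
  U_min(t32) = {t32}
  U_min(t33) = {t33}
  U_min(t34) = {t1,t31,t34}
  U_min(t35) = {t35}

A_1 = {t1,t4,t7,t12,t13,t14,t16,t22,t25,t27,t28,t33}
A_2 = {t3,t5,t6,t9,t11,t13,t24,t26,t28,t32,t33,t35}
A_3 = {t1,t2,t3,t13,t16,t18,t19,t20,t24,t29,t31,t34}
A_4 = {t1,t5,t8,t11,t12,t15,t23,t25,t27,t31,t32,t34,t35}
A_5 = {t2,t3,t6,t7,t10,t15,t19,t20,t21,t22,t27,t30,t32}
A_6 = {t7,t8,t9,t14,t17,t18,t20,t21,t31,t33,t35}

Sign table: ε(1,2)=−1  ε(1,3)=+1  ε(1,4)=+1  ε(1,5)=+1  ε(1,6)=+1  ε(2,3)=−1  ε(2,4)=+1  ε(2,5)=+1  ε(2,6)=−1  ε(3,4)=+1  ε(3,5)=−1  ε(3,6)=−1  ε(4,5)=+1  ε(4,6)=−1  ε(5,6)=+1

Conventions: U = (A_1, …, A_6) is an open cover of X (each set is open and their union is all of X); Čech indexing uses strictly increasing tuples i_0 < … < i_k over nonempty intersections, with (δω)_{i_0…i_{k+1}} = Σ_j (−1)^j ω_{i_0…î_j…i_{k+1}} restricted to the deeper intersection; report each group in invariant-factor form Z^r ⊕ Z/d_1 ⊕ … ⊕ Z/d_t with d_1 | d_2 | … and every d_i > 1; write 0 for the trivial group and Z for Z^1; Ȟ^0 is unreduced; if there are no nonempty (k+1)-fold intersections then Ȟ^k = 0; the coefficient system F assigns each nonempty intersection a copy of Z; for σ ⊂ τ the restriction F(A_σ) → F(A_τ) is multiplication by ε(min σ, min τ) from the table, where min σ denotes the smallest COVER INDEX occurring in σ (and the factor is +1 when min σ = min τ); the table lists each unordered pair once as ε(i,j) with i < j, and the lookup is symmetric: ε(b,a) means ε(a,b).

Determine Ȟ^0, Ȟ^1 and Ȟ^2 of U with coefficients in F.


intersection data:
  A12={t13,t28,t33} A13={t1,t13,t16} A14={t1,t12,t25,t27} A15={t7,t22,t27} A16={t7,t14,t33} A23={t3,t13,t24} A24={t5,t11,t32,t35} A25={t3,t6,t32} A26={t9,t33,t35} A34={t1,t31,t34} A35={t2,t3,t19,t20} A36={t18,t20,t31} A45={t15,t27,t32} A46={t8,t31,t35} A56={t7,t20,t21}
  A123={t13} A126={t33} A134={t1} A145={t27} A156={t7} A235={t3} A245={t32} A246={t35} A346={t31} A356={t20}
C dims 6,15,10; δ0: rk 6, SNF 1^5·2; δ1: rk 9, SNF 1^9
Ȟ^0 = (6 − 6) − 0 = 0, so Ȟ^0 ≅ 0
Ȟ^1 = (15 − 9) − 6 = 0 plus torsion [2], so Ȟ^1 ≅ Z/2
Ȟ^2 = (10 − 0) − 9 = 1, so Ȟ^2 ≅ Z

Ȟ^0 ≅ 0; Ȟ^1 ≅ Z/2; Ȟ^2 ≅ Z
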